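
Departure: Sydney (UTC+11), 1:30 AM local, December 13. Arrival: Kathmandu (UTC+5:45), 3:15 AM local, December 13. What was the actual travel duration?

Departure in UTC: 1:30 AM − 11:00 = 2:30 PM on Dec 12.
Arrival in UTC: 3:15 AM − 5:45 = 9:30 PM on Dec 12.
Elapsed = 9:30 PM − 2:30 PM = 7 hours.

7 hours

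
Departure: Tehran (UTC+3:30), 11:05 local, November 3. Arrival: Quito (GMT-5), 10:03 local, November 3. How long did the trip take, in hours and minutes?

7 hours 28 minutes

Departure in UTC: 11:05 − 3:30 = 07:35 on Nov 3.
Arrival in UTC: 10:03 + 5:00 = 15:03 on Nov 3.
Elapsed = 15:03 − 07:35 = 7 hours 28 minutes.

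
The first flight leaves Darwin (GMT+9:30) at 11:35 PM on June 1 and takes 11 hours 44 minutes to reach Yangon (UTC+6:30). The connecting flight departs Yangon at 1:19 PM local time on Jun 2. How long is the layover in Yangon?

Convert departure to UTC: 11:35 PM − 9:30 = 2:05 PM UTC on Jun 1.
Add 11 hours 44 minutes flight time → 1:49 AM UTC (Jun 2).
Yangon is UTC+6:30, so local arrival = 1:49 AM + 6:30 = 8:19 AM on Jun 2.
Layover = 1:19 PM − 8:19 AM = 5 hours.

5 hours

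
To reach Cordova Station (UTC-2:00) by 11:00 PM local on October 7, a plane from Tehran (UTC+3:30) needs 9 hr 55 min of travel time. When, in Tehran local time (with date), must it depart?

Target arrival in UTC: 11:00 PM + 2:00 = 1:00 AM on Oct 8.
Subtract 9 hours 55 minutes → departure 3:05 PM UTC on Oct 7.
Tehran is UTC+3:30: 3:05 PM + 3:30 = 6:35 PM on Oct 7.

6:35 PM on October 7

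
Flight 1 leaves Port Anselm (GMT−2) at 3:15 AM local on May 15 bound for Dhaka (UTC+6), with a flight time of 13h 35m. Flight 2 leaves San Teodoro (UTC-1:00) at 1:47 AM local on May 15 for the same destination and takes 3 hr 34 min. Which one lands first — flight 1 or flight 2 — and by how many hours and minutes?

Flight 1 in UTC: 3:15 AM + 2:00 = 5:15 AM on May 15.
+13 hours and 35 minutes → arrive 6:50 PM UTC on May 15.
Flight 2 in UTC: 1:47 AM + 1:00 = 2:47 AM on May 15.
+3 hours 34 minutes → arrive 6:21 AM UTC on May 15.
Flight 2 lands earlier by 12 hours 29 minutes.

the second, by 12 hours 29 minutes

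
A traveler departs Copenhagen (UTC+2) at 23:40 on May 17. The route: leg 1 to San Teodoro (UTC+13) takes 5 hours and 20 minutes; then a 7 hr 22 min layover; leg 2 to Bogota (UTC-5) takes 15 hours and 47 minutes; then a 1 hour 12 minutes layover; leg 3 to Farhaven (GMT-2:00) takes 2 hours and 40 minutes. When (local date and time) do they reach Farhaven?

Convert departure to UTC: 23:40 − 2:00 = 21:40 UTC on May 17.
Add 5 hours and 20 minutes leg 1 → 03:00 UTC (May 18).
Add 7 hours 22 minutes layover in San Teodoro → 10:22 UTC.
Add 15 hours 47 minutes leg 2 → 02:09 UTC (May 19).
Add 1 hour and 12 minutes layover in Bogota → 03:21 UTC.
Add 2 hours 40 minutes leg 3 → 06:01 UTC.
Farhaven is UTC−2:00, so local arrival = 06:01 − 2:00 = 04:01 on May 19.

04:01 on May 19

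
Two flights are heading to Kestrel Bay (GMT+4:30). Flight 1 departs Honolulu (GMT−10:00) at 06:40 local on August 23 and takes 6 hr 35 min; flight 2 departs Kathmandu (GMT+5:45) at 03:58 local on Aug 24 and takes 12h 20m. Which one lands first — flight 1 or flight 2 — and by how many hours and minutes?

the first, by 11 hours 18 minutes

Flight 1 in UTC: 06:40 + 10:00 = 16:40 on Aug 23.
+6 hours 35 minutes → arrive 23:15 UTC on Aug 23.
Flight 2 in UTC: 03:58 − 5:45 = 22:13 on Aug 23.
+12 hours 20 minutes → arrive 10:33 UTC on Aug 24.
Flight 1 lands earlier by 11 hours 18 minutes.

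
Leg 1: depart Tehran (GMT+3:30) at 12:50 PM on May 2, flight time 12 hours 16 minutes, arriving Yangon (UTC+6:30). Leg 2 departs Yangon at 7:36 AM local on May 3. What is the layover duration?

Convert departure to UTC: 12:50 PM − 3:30 = 9:20 AM UTC on May 2.
Add 12 hours and 16 minutes flight time → 9:36 PM UTC.
Yangon is UTC+6:30, so local arrival = 9:36 PM + 6:30 = 4:06 AM on May 3.
Layover = 7:36 AM − 4:06 AM = 3 hours 30 minutes.

3 hours 30 minutes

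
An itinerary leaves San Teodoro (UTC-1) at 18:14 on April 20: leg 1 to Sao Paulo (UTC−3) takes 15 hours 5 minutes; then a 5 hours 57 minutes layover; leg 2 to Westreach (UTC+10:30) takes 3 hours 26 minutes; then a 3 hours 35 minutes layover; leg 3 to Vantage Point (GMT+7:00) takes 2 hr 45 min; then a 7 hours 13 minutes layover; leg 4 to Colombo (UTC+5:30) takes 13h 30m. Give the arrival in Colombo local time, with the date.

Convert departure to UTC: 18:14 + 1:00 = 19:14 UTC on Apr 20.
Add 15 hours and 5 minutes leg 1 → 10:19 UTC (Apr 21).
Add 5 hours and 57 minutes layover in Sao Paulo → 16:16 UTC.
Add 3 hours 26 minutes leg 2 → 19:42 UTC.
Add 3 hours 35 minutes layover in Westreach → 23:17 UTC.
Add 2 hours 45 minutes leg 3 → 02:02 UTC (Apr 22).
Add 7 hours 13 minutes layover in Vantage Point → 09:15 UTC.
Add 13 hours 30 minutes leg 4 → 22:45 UTC.
Colombo is UTC+5:30, so local arrival = 22:45 + 5:30 = 04:15 on Apr 23.

04:15 on April 23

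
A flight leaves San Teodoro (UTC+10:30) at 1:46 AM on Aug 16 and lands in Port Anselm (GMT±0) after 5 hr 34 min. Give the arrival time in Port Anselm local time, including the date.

Port Anselm is 10:30 behind San Teodoro.
After 5 hours and 34 minutes it is 7:20 AM in San Teodoro.
Shift by the zone difference: 7:20 AM − 10:30 = 8:50 PM on Aug 15 in Port Anselm.

8:50 PM on August 15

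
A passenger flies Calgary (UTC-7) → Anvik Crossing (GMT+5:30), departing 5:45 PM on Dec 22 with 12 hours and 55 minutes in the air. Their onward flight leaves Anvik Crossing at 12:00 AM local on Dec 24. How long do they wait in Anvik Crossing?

Convert departure to UTC: 5:45 PM + 7:00 = 12:45 AM UTC on Dec 23.
Add 12 hours and 55 minutes flight time → 1:40 PM UTC.
Anvik Crossing is UTC+5:30, so local arrival = 1:40 PM + 5:30 = 7:10 PM on Dec 23.
Layover = 12:00 AM − 7:10 PM (+1 day) = 4 hours 50 minutes.

4 hours 50 minutes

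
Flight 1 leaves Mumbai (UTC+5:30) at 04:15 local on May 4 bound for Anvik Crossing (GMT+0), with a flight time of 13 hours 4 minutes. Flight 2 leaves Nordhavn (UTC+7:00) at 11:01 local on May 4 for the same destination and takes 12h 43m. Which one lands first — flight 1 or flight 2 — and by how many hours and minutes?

the first, by 4 hours 55 minutes

Flight 1 in UTC: 04:15 − 5:30 = 22:45 on May 3.
+13 hours and 4 minutes → arrive 11:49 UTC on May 4.
Flight 2 in UTC: 11:01 − 7:00 = 04:01 on May 4.
+12 hours 43 minutes → arrive 16:44 UTC on May 4.
Flight 1 lands earlier by 4 hours 55 minutes.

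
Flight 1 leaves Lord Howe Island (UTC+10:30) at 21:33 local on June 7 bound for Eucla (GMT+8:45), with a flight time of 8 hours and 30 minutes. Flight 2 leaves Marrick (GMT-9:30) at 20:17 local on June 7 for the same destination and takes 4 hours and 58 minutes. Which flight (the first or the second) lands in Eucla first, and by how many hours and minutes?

the first, by 15 hours 12 minutes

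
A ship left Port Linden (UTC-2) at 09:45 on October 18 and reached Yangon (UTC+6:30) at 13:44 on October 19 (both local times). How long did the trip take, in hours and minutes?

Yangon is 8:30 ahead of Port Linden.
Clock-face elapsed time (ignoring zones) is 27 hours 59 minutes.
Actual elapsed = 27 hours 59 minutes − 8:30 = 19 hours 29 minutes.

19 hours 29 minutes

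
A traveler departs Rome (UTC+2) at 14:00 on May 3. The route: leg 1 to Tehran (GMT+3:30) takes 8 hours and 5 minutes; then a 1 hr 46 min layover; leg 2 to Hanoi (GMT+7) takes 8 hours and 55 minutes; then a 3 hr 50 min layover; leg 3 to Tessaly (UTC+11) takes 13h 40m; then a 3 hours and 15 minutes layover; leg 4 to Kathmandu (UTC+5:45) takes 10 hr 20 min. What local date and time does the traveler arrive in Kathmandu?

19:36 on May 5

Convert departure to UTC: 14:00 − 2:00 = 12:00 UTC on May 3.
Add 8 hours and 5 minutes leg 1 → 20:05 UTC.
Add 1 hour 46 minutes layover in Tehran → 21:51 UTC.
Add 8 hours 55 minutes leg 2 → 06:46 UTC (May 4).
Add 3 hours 50 minutes layover in Hanoi → 10:36 UTC.
Add 13 hours and 40 minutes leg 3 → 00:16 UTC (May 5).
Add 3 hours and 15 minutes layover in Tessaly → 03:31 UTC.
Add 10 hours and 20 minutes leg 4 → 13:51 UTC.
Kathmandu is UTC+5:45, so local arrival = 13:51 + 5:45 = 19:36 on May 5.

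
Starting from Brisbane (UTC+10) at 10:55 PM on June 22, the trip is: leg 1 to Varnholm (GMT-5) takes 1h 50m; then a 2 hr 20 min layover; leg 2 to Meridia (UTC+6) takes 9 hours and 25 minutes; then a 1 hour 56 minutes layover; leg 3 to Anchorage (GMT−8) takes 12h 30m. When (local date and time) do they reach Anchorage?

8:56 AM on June 23

Convert departure to UTC: 10:55 PM − 10:00 = 12:55 PM UTC on Jun 22.
Add 1 hour and 50 minutes leg 1 → 2:45 PM UTC.
Add 2 hours 20 minutes layover in Varnholm → 5:05 PM UTC.
Add 9 hours and 25 minutes leg 2 → 2:30 AM UTC (Jun 23).
Add 1 hour and 56 minutes layover in Meridia → 4:26 AM UTC.
Add 12 hours 30 minutes leg 3 → 4:56 PM UTC.
Anchorage is UTC−8:00, so local arrival = 4:56 PM − 8:00 = 8:56 AM on Jun 23.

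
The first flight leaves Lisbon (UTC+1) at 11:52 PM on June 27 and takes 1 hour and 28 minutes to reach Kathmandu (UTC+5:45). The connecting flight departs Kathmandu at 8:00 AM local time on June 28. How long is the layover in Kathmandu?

Convert departure to UTC: 11:52 PM − 1:00 = 10:52 PM UTC on Jun 27.
Add 1 hour and 28 minutes flight time → 12:20 AM UTC (Jun 28).
Kathmandu is UTC+5:45, so local arrival = 12:20 AM + 5:45 = 6:05 AM on Jun 28.
Layover = 8:00 AM − 6:05 AM = 1 hour 55 minutes.

1 hour 55 minutes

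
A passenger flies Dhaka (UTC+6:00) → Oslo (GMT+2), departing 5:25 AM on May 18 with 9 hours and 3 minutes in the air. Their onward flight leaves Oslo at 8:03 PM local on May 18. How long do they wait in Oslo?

Convert departure to UTC: 5:25 AM − 6:00 = 11:25 PM UTC on May 17.
Add 9 hours 3 minutes flight time → 8:28 AM UTC (May 18).
Oslo is UTC+2:00, so local arrival = 8:28 AM + 2:00 = 10:28 AM on May 18.
Layover = 8:03 PM − 10:28 AM = 9 hours 35 minutes.

9 hours 35 minutes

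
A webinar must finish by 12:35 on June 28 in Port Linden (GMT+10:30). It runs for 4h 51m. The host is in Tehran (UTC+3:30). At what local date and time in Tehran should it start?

Target end time in UTC: 12:35 − 10:30 = 02:05 on Jun 28.
Subtract 4 hours and 51 minutes → start 21:14 UTC on Jun 27.
Tehran is UTC+3:30: 21:14 + 3:30 = 00:44 on Jun 28.

00:44 on June 28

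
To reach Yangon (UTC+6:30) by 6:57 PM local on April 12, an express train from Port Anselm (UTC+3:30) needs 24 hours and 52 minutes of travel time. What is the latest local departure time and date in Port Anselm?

Target arrival in UTC: 6:57 PM − 6:30 = 12:27 PM on Apr 12.
Subtract 24 hours and 52 minutes → departure 11:35 AM UTC on Apr 11.
Port Anselm is UTC+3:30: 11:35 AM + 3:30 = 3:05 PM on Apr 11.

3:05 PM on Apr 11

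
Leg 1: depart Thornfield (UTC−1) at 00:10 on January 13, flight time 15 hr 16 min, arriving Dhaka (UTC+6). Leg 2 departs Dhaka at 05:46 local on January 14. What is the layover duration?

7 hours 20 minutes

Convert departure to UTC: 00:10 + 1:00 = 01:10 UTC on Jan 13.
Add 15 hours and 16 minutes flight time → 16:26 UTC.
Dhaka is UTC+6:00, so local arrival = 16:26 + 6:00 = 22:26 on Jan 13.
Layover = 05:46 − 22:26 (+1 day) = 7 hours 20 minutes.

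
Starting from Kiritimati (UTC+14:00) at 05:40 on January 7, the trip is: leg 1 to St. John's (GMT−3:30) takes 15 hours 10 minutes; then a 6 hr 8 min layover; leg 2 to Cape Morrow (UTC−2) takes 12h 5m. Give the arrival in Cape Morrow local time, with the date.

23:03 on January 7

Convert departure to UTC: 05:40 − 14:00 = 15:40 UTC on Jan 6.
Add 15 hours 10 minutes leg 1 → 06:50 UTC (Jan 7).
Add 6 hours and 8 minutes layover in St. John's → 12:58 UTC.
Add 12 hours and 5 minutes leg 2 → 01:03 UTC (Jan 8).
Cape Morrow is UTC−2:00, so local arrival = 01:03 − 2:00 = 23:03 on Jan 7.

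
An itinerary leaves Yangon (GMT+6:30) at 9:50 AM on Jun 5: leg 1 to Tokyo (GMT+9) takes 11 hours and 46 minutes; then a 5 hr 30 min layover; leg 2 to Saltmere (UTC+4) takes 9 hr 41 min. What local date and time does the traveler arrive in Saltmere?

Convert departure to UTC: 9:50 AM − 6:30 = 3:20 AM UTC on Jun 5.
Add 11 hours 46 minutes leg 1 → 3:06 PM UTC.
Add 5 hours 30 minutes layover in Tokyo → 8:36 PM UTC.
Add 9 hours and 41 minutes leg 2 → 6:17 AM UTC (Jun 6).
Saltmere is UTC+4:00, so local arrival = 6:17 AM + 4:00 = 10:17 AM on Jun 6.

10:17 AM on Jun 6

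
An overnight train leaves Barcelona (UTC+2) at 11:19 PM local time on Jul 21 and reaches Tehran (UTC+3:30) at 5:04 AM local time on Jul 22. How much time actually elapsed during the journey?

Tehran is 1:30 ahead of Barcelona.
Clock-face elapsed time (ignoring zones) is 5 hours 45 minutes.
Actual elapsed = 5 hours 45 minutes − 1:30 = 4 hours 15 minutes.

4 hours 15 minutes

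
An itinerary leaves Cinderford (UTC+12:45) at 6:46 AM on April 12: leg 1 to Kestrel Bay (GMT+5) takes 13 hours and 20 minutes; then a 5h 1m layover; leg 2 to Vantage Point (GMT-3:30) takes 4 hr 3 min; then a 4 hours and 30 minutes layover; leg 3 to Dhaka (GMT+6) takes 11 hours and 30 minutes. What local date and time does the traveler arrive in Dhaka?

2:25 PM on Apr 13

Convert departure to UTC: 6:46 AM − 12:45 = 6:01 PM UTC on Apr 11.
Add 13 hours 20 minutes leg 1 → 7:21 AM UTC (Apr 12).
Add 5 hours 1 minute layover in Kestrel Bay → 12:22 PM UTC.
Add 4 hours 3 minutes leg 2 → 4:25 PM UTC.
Add 4 hours 30 minutes layover in Vantage Point → 8:55 PM UTC.
Add 11 hours 30 minutes leg 3 → 8:25 AM UTC (Apr 13).
Dhaka is UTC+6:00, so local arrival = 8:25 AM + 6:00 = 2:25 PM on Apr 13.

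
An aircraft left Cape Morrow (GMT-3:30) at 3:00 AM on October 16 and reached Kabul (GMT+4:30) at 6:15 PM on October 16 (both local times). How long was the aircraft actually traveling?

7 hours 15 minutes

Kabul is 8:00 ahead of Cape Morrow.
Clock-face elapsed time (ignoring zones) is 15 hours 15 minutes.
Actual elapsed = 15 hours 15 minutes − 8:00 = 7 hours 15 minutes.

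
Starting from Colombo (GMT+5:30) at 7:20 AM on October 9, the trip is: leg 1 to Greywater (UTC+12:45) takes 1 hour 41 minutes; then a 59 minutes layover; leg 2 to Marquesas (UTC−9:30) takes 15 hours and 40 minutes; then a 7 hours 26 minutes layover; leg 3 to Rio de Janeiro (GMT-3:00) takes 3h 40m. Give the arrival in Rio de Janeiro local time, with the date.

Convert departure to UTC: 7:20 AM − 5:30 = 1:50 AM UTC on Oct 9.
Add 1 hour 41 minutes leg 1 → 3:31 AM UTC.
Add 59 minutes layover in Greywater → 4:30 AM UTC.
Add 15 hours and 40 minutes leg 2 → 8:10 PM UTC.
Add 7 hours 26 minutes layover in Marquesas → 3:36 AM UTC (Oct 10).
Add 3 hours and 40 minutes leg 3 → 7:16 AM UTC.
Rio de Janeiro is UTC−3:00, so local arrival = 7:16 AM − 3:00 = 4:16 AM on Oct 10.

4:16 AM on October 10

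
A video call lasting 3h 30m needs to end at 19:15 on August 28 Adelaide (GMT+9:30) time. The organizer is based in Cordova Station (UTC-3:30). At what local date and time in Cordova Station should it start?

Target end time in UTC: 19:15 − 9:30 = 09:45 on Aug 28.
Subtract 3 hours and 30 minutes → start 06:15 UTC on Aug 28.
Cordova Station is UTC−3:30: 06:15 − 3:30 = 02:45 on Aug 28.

02:45 on August 28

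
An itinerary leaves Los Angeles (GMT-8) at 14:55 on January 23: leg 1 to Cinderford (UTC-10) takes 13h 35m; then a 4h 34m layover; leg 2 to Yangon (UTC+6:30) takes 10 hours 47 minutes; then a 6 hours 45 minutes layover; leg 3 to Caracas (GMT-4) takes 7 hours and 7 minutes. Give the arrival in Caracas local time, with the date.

Convert departure to UTC: 14:55 + 8:00 = 22:55 UTC on Jan 23.
Add 13 hours 35 minutes leg 1 → 12:30 UTC (Jan 24).
Add 4 hours 34 minutes layover in Cinderford → 17:04 UTC.
Add 10 hours 47 minutes leg 2 → 03:51 UTC (Jan 25).
Add 6 hours and 45 minutes layover in Yangon → 10:36 UTC.
Add 7 hours 7 minutes leg 3 → 17:43 UTC.
Caracas is UTC−4:00, so local arrival = 17:43 − 4:00 = 13:43 on Jan 25.

13:43 on Jan 25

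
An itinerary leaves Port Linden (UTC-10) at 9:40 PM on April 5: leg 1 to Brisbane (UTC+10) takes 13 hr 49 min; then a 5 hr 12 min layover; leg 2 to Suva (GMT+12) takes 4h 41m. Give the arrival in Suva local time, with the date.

Convert departure to UTC: 9:40 PM + 10:00 = 7:40 AM UTC on Apr 6.
Add 13 hours and 49 minutes leg 1 → 9:29 PM UTC.
Add 5 hours 12 minutes layover in Brisbane → 2:41 AM UTC (Apr 7).
Add 4 hours and 41 minutes leg 2 → 7:22 AM UTC.
Suva is UTC+12:00, so local arrival = 7:22 AM + 12:00 = 7:22 PM on Apr 7.

7:22 PM on April 7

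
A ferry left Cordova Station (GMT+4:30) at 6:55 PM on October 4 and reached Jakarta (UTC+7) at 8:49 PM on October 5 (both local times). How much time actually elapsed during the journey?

23 hours 24 minutes

Departure in UTC: 6:55 PM − 4:30 = 2:25 PM on Oct 4.
Arrival in UTC: 8:49 PM − 7:00 = 1:49 PM on Oct 5.
Elapsed = 1:49 PM − 2:25 PM (+1 day) = 23 hours 24 minutes.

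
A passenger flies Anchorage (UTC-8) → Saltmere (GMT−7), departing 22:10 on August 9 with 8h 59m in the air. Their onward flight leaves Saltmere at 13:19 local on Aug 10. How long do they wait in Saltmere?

5 hours 10 minutes

Convert departure to UTC: 22:10 + 8:00 = 06:10 UTC on Aug 10.
Add 8 hours 59 minutes flight time → 15:09 UTC.
Saltmere is UTC−7:00, so local arrival = 15:09 − 7:00 = 08:09 on Aug 10.
Layover = 13:19 − 08:09 = 5 hours 10 minutes.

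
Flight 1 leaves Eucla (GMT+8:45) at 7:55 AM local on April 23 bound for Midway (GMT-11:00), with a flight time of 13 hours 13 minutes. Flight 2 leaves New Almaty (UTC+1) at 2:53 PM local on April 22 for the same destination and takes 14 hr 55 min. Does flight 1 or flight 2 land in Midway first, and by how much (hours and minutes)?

the second, by 7 hours 35 minutes

Flight 1 in UTC: 7:55 AM − 8:45 = 11:10 PM on Apr 22.
+13 hours and 13 minutes → arrive 12:23 PM UTC on Apr 23.
Flight 2 in UTC: 2:53 PM − 1:00 = 1:53 PM on Apr 22.
+14 hours 55 minutes → arrive 4:48 AM UTC on Apr 23.
Flight 2 lands earlier by 7 hours 35 minutes.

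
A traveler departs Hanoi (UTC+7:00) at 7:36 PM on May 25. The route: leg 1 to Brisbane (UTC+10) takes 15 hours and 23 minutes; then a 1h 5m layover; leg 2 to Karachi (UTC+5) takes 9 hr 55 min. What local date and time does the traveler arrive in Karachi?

Convert departure to UTC: 7:36 PM − 7:00 = 12:36 PM UTC on May 25.
Add 15 hours and 23 minutes leg 1 → 3:59 AM UTC (May 26).
Add 1 hour 5 minutes layover in Brisbane → 5:04 AM UTC.
Add 9 hours and 55 minutes leg 2 → 2:59 PM UTC.
Karachi is UTC+5:00, so local arrival = 2:59 PM + 5:00 = 7:59 PM on May 26.

7:59 PM on May 26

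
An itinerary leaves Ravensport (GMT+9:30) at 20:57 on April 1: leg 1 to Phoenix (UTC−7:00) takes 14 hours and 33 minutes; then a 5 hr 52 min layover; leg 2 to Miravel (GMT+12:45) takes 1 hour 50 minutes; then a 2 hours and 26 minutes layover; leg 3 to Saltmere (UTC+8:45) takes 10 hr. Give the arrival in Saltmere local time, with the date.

Convert departure to UTC: 20:57 − 9:30 = 11:27 UTC on Apr 1.
Add 14 hours 33 minutes leg 1 → 02:00 UTC (Apr 2).
Add 5 hours and 52 minutes layover in Phoenix → 07:52 UTC.
Add 1 hour 50 minutes leg 2 → 09:42 UTC.
Add 2 hours and 26 minutes layover in Miravel → 12:08 UTC.
Add 10 hours leg 3 → 22:08 UTC.
Saltmere is UTC+8:45, so local arrival = 22:08 + 8:45 = 06:53 on Apr 3.

06:53 on April 3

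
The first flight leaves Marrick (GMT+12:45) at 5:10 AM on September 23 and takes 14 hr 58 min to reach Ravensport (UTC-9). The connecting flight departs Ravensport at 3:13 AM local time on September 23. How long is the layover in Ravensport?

4 hours 50 minutes

Convert departure to UTC: 5:10 AM − 12:45 = 4:25 PM UTC on Sep 22.
Add 14 hours and 58 minutes flight time → 7:23 AM UTC (Sep 23).
Ravensport is UTC−9:00, so local arrival = 7:23 AM − 9:00 = 10:23 PM on Sep 22.
Layover = 3:13 AM − 10:23 PM (+1 day) = 4 hours 50 minutes.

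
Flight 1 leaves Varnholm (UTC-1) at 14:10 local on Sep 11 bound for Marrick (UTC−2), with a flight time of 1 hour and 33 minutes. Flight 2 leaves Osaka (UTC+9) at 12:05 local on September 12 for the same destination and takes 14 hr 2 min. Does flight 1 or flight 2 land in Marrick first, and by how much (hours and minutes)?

Flight 1 in UTC: 14:10 + 1:00 = 15:10 on Sep 11.
+1 hour 33 minutes → arrive 16:43 UTC on Sep 11.
Flight 2 in UTC: 12:05 − 9:00 = 03:05 on Sep 12.
+14 hours and 2 minutes → arrive 17:07 UTC on Sep 12.
Flight 1 lands earlier by 24 hours 24 minutes.

the first, by 24 hours 24 minutes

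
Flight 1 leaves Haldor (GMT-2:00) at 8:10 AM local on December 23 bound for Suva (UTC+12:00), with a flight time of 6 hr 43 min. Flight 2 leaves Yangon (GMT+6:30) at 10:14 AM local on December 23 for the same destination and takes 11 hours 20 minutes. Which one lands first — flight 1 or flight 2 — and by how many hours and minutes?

Flight 1 in UTC: 8:10 AM + 2:00 = 10:10 AM on Dec 23.
+6 hours 43 minutes → arrive 4:53 PM UTC on Dec 23.
Flight 2 in UTC: 10:14 AM − 6:30 = 3:44 AM on Dec 23.
+11 hours 20 minutes → arrive 3:04 PM UTC on Dec 23.
Flight 2 lands earlier by 1 hour 49 minutes.

the second, by 1 hour 49 minutes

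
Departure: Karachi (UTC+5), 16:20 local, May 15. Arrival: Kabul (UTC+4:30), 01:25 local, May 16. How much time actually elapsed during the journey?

Departure in UTC: 16:20 − 5:00 = 11:20 on May 15.
Arrival in UTC: 01:25 − 4:30 = 20:55 on May 15.
Elapsed = 20:55 − 11:20 = 9 hours 35 minutes.

9 hours 35 minutes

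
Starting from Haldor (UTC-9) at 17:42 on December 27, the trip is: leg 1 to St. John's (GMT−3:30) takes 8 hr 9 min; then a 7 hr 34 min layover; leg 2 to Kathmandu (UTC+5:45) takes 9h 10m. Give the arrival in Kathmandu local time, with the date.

09:20 on December 29

Convert departure to UTC: 17:42 + 9:00 = 02:42 UTC on Dec 28.
Add 8 hours 9 minutes leg 1 → 10:51 UTC.
Add 7 hours and 34 minutes layover in St. John's → 18:25 UTC.
Add 9 hours and 10 minutes leg 2 → 03:35 UTC (Dec 29).
Kathmandu is UTC+5:45, so local arrival = 03:35 + 5:45 = 09:20 on Dec 29.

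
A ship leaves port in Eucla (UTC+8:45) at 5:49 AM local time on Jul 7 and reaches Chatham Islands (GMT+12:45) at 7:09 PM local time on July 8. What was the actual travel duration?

33 hours 20 minutes

Departure in UTC: 5:49 AM − 8:45 = 9:04 PM on Jul 6.
Arrival in UTC: 7:09 PM − 12:45 = 6:24 AM on Jul 8.
Elapsed = 6:24 AM − 9:04 PM (+2 days) = 33 hours 20 minutes.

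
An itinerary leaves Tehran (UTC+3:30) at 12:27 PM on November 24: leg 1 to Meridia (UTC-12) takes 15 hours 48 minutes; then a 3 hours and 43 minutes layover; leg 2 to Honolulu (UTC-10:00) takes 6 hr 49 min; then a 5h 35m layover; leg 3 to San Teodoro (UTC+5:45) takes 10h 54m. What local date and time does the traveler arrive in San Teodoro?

Convert departure to UTC: 12:27 PM − 3:30 = 8:57 AM UTC on Nov 24.
Add 15 hours and 48 minutes leg 1 → 12:45 AM UTC (Nov 25).
Add 3 hours 43 minutes layover in Meridia → 4:28 AM UTC.
Add 6 hours 49 minutes leg 2 → 11:17 AM UTC.
Add 5 hours and 35 minutes layover in Honolulu → 4:52 PM UTC.
Add 10 hours 54 minutes leg 3 → 3:46 AM UTC (Nov 26).
San Teodoro is UTC+5:45, so local arrival = 3:46 AM + 5:45 = 9:31 AM on Nov 26.

9:31 AM on November 26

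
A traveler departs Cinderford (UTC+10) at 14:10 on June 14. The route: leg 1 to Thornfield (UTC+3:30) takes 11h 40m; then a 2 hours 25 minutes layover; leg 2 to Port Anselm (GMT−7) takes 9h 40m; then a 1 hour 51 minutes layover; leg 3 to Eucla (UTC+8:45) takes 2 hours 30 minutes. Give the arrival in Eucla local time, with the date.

17:01 on June 15

Convert departure to UTC: 14:10 − 10:00 = 04:10 UTC on Jun 14.
Add 11 hours 40 minutes leg 1 → 15:50 UTC.
Add 2 hours 25 minutes layover in Thornfield → 18:15 UTC.
Add 9 hours and 40 minutes leg 2 → 03:55 UTC (Jun 15).
Add 1 hour 51 minutes layover in Port Anselm → 05:46 UTC.
Add 2 hours and 30 minutes leg 3 → 08:16 UTC.
Eucla is UTC+8:45, so local arrival = 08:16 + 8:45 = 17:01 on Jun 15.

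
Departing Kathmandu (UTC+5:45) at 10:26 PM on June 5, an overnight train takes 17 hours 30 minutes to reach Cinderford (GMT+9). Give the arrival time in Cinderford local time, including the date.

Convert departure to UTC: 10:26 PM − 5:45 = 4:41 PM UTC on Jun 5.
Add 17 hours 30 minutes travel time → 10:11 AM UTC (Jun 6).
Cinderford is UTC+9:00, so local arrival = 10:11 AM + 9:00 = 7:11 PM on Jun 6.

7:11 PM on June 6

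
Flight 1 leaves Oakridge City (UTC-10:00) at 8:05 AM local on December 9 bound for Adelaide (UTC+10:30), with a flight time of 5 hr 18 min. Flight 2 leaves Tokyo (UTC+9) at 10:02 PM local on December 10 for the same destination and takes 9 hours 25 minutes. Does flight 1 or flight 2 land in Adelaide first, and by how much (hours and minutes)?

the first, by 23 hours 4 minutes

Flight 1 in UTC: 8:05 AM + 10:00 = 6:05 PM on Dec 9.
+5 hours and 18 minutes → arrive 11:23 PM UTC on Dec 9.
Flight 2 in UTC: 10:02 PM − 9:00 = 1:02 PM on Dec 10.
+9 hours and 25 minutes → arrive 10:27 PM UTC on Dec 10.
Flight 1 lands earlier by 23 hours 4 minutes.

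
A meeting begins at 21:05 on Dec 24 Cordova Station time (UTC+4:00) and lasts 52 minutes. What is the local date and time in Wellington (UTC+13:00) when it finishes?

Convert start to UTC: 21:05 − 4:00 = 17:05 UTC on Dec 24.
Add 52 minutes duration → 17:57 UTC.
Wellington is UTC+13:00, so local end time = 17:57 + 13:00 = 06:57 on Dec 25.

06:57 on December 25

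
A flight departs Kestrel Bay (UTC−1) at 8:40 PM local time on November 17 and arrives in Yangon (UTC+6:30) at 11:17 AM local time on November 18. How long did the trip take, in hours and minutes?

7 hours 7 minutes

Yangon is 7:30 ahead of Kestrel Bay.
Clock-face elapsed time (ignoring zones) is 14 hours 37 minutes.
Actual elapsed = 14 hours 37 minutes − 7:30 = 7 hours 7 minutes.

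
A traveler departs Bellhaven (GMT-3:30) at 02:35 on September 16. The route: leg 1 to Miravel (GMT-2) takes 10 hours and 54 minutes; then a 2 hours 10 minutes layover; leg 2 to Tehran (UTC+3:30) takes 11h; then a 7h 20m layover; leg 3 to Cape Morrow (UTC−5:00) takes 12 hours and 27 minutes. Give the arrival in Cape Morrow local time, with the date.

20:56 on September 17

Convert departure to UTC: 02:35 + 3:30 = 06:05 UTC on Sep 16.
Add 10 hours and 54 minutes leg 1 → 16:59 UTC.
Add 2 hours 10 minutes layover in Miravel → 19:09 UTC.
Add 11 hours leg 2 → 06:09 UTC (Sep 17).
Add 7 hours and 20 minutes layover in Tehran → 13:29 UTC.
Add 12 hours and 27 minutes leg 3 → 01:56 UTC (Sep 18).
Cape Morrow is UTC−5:00, so local arrival = 01:56 − 5:00 = 20:56 on Sep 17.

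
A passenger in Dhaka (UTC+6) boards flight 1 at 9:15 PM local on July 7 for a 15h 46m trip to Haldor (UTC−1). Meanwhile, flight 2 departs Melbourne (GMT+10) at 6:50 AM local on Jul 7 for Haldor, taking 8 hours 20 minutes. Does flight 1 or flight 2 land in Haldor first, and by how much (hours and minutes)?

Flight 1 in UTC: 9:15 PM − 6:00 = 3:15 PM on Jul 7.
+15 hours 46 minutes → arrive 7:01 AM UTC on Jul 8.
Flight 2 in UTC: 6:50 AM − 10:00 = 8:50 PM on Jul 6.
+8 hours 20 minutes → arrive 5:10 AM UTC on Jul 7.
Flight 2 lands earlier by 25 hours 51 minutes.

the second, by 25 hours 51 minutes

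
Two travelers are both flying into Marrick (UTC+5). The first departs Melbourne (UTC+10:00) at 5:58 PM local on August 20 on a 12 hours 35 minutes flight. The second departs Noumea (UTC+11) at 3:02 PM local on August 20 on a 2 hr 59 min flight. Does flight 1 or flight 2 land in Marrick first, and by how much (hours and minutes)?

the second, by 13 hours 32 minutes

Flight 1 in UTC: 5:58 PM − 10:00 = 7:58 AM on Aug 20.
+12 hours and 35 minutes → arrive 8:33 PM UTC on Aug 20.
Flight 2 in UTC: 3:02 PM − 11:00 = 4:02 AM on Aug 20.
+2 hours 59 minutes → arrive 7:01 AM UTC on Aug 20.
Flight 2 lands earlier by 13 hours 32 minutes.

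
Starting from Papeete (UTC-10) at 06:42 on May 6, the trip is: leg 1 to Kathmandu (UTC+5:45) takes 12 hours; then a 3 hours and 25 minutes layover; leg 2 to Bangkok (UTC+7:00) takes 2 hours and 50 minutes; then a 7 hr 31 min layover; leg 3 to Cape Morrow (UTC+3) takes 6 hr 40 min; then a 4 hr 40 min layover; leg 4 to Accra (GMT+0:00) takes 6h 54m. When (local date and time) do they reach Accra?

12:42 on May 8

Convert departure to UTC: 06:42 + 10:00 = 16:42 UTC on May 6.
Add 12 hours leg 1 → 04:42 UTC (May 7).
Add 3 hours and 25 minutes layover in Kathmandu → 08:07 UTC.
Add 2 hours 50 minutes leg 2 → 10:57 UTC.
Add 7 hours 31 minutes layover in Bangkok → 18:28 UTC.
Add 6 hours 40 minutes leg 3 → 01:08 UTC (May 8).
Add 4 hours and 40 minutes layover in Cape Morrow → 05:48 UTC.
Add 6 hours and 54 minutes leg 4 → 12:42 UTC.
Accra is UTC+0, so local arrival is the same: 12:42 on May 8.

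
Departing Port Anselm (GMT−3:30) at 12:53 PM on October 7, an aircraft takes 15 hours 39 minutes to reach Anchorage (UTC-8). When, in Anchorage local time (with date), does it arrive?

12:02 AM on October 8

Convert departure to UTC: 12:53 PM + 3:30 = 4:23 PM UTC on Oct 7.
Add 15 hours 39 minutes travel time → 8:02 AM UTC (Oct 8).
Anchorage is UTC−8:00, so local arrival = 8:02 AM − 8:00 = 12:02 AM on Oct 8.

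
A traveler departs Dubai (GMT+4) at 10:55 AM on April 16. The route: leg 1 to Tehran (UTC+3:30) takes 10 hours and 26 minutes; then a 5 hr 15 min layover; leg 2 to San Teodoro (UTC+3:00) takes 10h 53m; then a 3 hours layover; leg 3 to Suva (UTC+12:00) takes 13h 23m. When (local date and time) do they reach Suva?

1:52 PM on April 18

Convert departure to UTC: 10:55 AM − 4:00 = 6:55 AM UTC on Apr 16.
Add 10 hours 26 minutes leg 1 → 5:21 PM UTC.
Add 5 hours 15 minutes layover in Tehran → 10:36 PM UTC.
Add 10 hours 53 minutes leg 2 → 9:29 AM UTC (Apr 17).
Add 3 hours layover in San Teodoro → 12:29 PM UTC.
Add 13 hours and 23 minutes leg 3 → 1:52 AM UTC (Apr 18).
Suva is UTC+12:00, so local arrival = 1:52 AM + 12:00 = 1:52 PM on Apr 18.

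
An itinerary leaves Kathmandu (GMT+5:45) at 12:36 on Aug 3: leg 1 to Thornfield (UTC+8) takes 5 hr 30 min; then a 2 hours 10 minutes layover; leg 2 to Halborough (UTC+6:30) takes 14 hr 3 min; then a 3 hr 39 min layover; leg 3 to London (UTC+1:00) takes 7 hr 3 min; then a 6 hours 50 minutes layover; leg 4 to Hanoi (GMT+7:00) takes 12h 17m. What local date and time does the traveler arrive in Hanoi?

17:23 on Aug 5

Convert departure to UTC: 12:36 − 5:45 = 06:51 UTC on Aug 3.
Add 5 hours 30 minutes leg 1 → 12:21 UTC.
Add 2 hours and 10 minutes layover in Thornfield → 14:31 UTC.
Add 14 hours 3 minutes leg 2 → 04:34 UTC (Aug 4).
Add 3 hours 39 minutes layover in Halborough → 08:13 UTC.
Add 7 hours 3 minutes leg 3 → 15:16 UTC.
Add 6 hours 50 minutes layover in London → 22:06 UTC.
Add 12 hours 17 minutes leg 4 → 10:23 UTC (Aug 5).
Hanoi is UTC+7:00, so local arrival = 10:23 + 7:00 = 17:23 on Aug 5.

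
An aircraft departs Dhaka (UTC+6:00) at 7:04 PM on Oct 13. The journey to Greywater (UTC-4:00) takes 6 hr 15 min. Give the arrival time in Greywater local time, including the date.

Convert departure to UTC: 7:04 PM − 6:00 = 1:04 PM UTC on Oct 13.
Add 6 hours 15 minutes travel time → 7:19 PM UTC.
Greywater is UTC−4:00, so local arrival = 7:19 PM − 4:00 = 3:19 PM on Oct 13.

3:19 PM on October 13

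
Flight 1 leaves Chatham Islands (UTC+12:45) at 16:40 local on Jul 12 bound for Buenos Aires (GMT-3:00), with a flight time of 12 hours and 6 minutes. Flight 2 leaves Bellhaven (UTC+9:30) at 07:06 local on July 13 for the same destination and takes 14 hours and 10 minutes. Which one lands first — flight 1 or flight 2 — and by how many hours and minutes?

Flight 1 in UTC: 16:40 − 12:45 = 03:55 on Jul 12.
+12 hours and 6 minutes → arrive 16:01 UTC on Jul 12.
Flight 2 in UTC: 07:06 − 9:30 = 21:36 on Jul 12.
+14 hours and 10 minutes → arrive 11:46 UTC on Jul 13.
Flight 1 lands earlier by 19 hours 45 minutes.

the first, by 19 hours 45 minutes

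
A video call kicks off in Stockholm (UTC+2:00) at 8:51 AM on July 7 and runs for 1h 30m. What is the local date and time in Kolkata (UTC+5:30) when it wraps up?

1:51 PM on July 7

Convert start to UTC: 8:51 AM − 2:00 = 6:51 AM UTC on Jul 7.
Add 1 hour and 30 minutes duration → 8:21 AM UTC.
Kolkata is UTC+5:30, so local end time = 8:21 AM + 5:30 = 1:51 PM on Jul 7.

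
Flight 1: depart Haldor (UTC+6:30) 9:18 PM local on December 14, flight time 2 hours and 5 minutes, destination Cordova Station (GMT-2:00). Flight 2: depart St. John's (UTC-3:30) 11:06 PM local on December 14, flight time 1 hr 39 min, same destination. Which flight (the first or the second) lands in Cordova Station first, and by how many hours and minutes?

the first, by 11 hours 22 minutes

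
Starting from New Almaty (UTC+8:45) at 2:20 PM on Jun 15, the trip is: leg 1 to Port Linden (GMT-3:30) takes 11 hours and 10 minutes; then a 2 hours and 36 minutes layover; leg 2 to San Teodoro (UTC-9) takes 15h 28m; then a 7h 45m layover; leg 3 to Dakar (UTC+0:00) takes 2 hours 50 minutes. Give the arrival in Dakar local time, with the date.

Convert departure to UTC: 2:20 PM − 8:45 = 5:35 AM UTC on Jun 15.
Add 11 hours 10 minutes leg 1 → 4:45 PM UTC.
Add 2 hours 36 minutes layover in Port Linden → 7:21 PM UTC.
Add 15 hours 28 minutes leg 2 → 10:49 AM UTC (Jun 16).
Add 7 hours 45 minutes layover in San Teodoro → 6:34 PM UTC.
Add 2 hours and 50 minutes leg 3 → 9:24 PM UTC.
Dakar is UTC+0, so local arrival is the same: 9:24 PM on Jun 16.

9:24 PM on Jun 16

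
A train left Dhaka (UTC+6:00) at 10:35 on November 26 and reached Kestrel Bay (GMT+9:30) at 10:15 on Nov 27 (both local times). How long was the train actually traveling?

20 hours 10 minutes

Departure in UTC: 10:35 − 6:00 = 04:35 on Nov 26.
Arrival in UTC: 10:15 − 9:30 = 00:45 on Nov 27.
Elapsed = 00:45 − 04:35 (+1 day) = 20 hours 10 minutes.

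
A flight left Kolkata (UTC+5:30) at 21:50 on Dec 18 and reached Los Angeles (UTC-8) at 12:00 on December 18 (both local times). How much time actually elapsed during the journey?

3 hours 40 minutes

Departure in UTC: 21:50 − 5:30 = 16:20 on Dec 18.
Arrival in UTC: 12:00 + 8:00 = 20:00 on Dec 18.
Elapsed = 20:00 − 16:20 = 3 hours 40 minutes.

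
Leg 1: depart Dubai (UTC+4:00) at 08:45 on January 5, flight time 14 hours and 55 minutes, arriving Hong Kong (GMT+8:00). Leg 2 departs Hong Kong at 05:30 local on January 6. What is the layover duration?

1 hour 50 minutes

Convert departure to UTC: 08:45 − 4:00 = 04:45 UTC on Jan 5.
Add 14 hours 55 minutes flight time → 19:40 UTC.
Hong Kong is UTC+8:00, so local arrival = 19:40 + 8:00 = 03:40 on Jan 6.
Layover = 05:30 − 03:40 = 1 hour 50 minutes.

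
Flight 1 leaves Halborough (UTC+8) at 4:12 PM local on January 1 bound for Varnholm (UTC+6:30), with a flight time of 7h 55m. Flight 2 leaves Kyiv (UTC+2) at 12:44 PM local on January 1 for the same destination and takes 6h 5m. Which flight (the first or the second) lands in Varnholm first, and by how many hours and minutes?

the first, by 42 minutes

Flight 1 in UTC: 4:12 PM − 8:00 = 8:12 AM on Jan 1.
+7 hours 55 minutes → arrive 4:07 PM UTC on Jan 1.
Flight 2 in UTC: 12:44 PM − 2:00 = 10:44 AM on Jan 1.
+6 hours 5 minutes → arrive 4:49 PM UTC on Jan 1.
Flight 1 lands earlier by 42 minutes.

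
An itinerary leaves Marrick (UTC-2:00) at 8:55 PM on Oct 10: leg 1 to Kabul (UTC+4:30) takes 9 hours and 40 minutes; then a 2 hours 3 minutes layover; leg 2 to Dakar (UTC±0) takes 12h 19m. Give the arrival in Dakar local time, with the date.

Convert departure to UTC: 8:55 PM + 2:00 = 10:55 PM UTC on Oct 10.
Add 9 hours 40 minutes leg 1 → 8:35 AM UTC (Oct 11).
Add 2 hours and 3 minutes layover in Kabul → 10:38 AM UTC.
Add 12 hours 19 minutes leg 2 → 10:57 PM UTC.
Dakar is UTC+0, so local arrival is the same: 10:57 PM on Oct 11.

10:57 PM on Oct 11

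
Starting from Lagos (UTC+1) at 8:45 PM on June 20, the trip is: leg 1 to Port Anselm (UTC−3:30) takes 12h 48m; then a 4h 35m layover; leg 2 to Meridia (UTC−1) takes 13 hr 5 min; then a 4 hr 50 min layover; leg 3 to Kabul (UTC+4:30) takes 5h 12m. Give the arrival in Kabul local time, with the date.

4:45 PM on June 22

Convert departure to UTC: 8:45 PM − 1:00 = 7:45 PM UTC on Jun 20.
Add 12 hours 48 minutes leg 1 → 8:33 AM UTC (Jun 21).
Add 4 hours and 35 minutes layover in Port Anselm → 1:08 PM UTC.
Add 13 hours 5 minutes leg 2 → 2:13 AM UTC (Jun 22).
Add 4 hours and 50 minutes layover in Meridia → 7:03 AM UTC.
Add 5 hours 12 minutes leg 3 → 12:15 PM UTC.
Kabul is UTC+4:30, so local arrival = 12:15 PM + 4:30 = 4:45 PM on Jun 22.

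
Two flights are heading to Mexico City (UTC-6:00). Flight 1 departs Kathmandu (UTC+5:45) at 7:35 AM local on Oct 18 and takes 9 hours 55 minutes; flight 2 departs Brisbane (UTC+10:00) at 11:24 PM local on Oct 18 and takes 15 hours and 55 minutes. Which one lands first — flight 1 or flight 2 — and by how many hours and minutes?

Flight 1 in UTC: 7:35 AM − 5:45 = 1:50 AM on Oct 18.
+9 hours 55 minutes → arrive 11:45 AM UTC on Oct 18.
Flight 2 in UTC: 11:24 PM − 10:00 = 1:24 PM on Oct 18.
+15 hours 55 minutes → arrive 5:19 AM UTC on Oct 19.
Flight 1 lands earlier by 17 hours 34 minutes.

the first, by 17 hours 34 minutes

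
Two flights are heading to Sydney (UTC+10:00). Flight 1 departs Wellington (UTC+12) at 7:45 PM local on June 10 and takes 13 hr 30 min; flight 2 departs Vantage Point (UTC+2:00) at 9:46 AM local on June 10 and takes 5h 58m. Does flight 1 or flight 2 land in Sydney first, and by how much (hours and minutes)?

Flight 1 in UTC: 7:45 PM − 12:00 = 7:45 AM on Jun 10.
+13 hours and 30 minutes → arrive 9:15 PM UTC on Jun 10.
Flight 2 in UTC: 9:46 AM − 2:00 = 7:46 AM on Jun 10.
+5 hours 58 minutes → arrive 1:44 PM UTC on Jun 10.
Flight 2 lands earlier by 7 hours 31 minutes.

the second, by 7 hours 31 minutes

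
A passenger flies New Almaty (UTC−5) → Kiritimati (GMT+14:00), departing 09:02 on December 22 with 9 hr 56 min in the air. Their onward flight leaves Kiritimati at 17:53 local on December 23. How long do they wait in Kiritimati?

Convert departure to UTC: 09:02 + 5:00 = 14:02 UTC on Dec 22.
Add 9 hours 56 minutes flight time → 23:58 UTC.
Kiritimati is UTC+14:00, so local arrival = 23:58 + 14:00 = 13:58 on Dec 23.
Layover = 17:53 − 13:58 = 3 hours 55 minutes.

3 hours 55 minutes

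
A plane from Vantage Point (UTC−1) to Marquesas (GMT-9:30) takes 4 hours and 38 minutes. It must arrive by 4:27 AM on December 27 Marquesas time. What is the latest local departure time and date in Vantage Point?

8:19 AM on Dec 27

Target arrival in UTC: 4:27 AM + 9:30 = 1:57 PM on Dec 27.
Subtract 4 hours and 38 minutes → departure 9:19 AM UTC on Dec 27.
Vantage Point is UTC−1:00: 9:19 AM − 1:00 = 8:19 AM on Dec 27.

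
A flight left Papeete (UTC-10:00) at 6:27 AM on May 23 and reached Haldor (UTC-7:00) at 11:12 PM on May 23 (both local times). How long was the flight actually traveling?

13 hours 45 minutes

Departure in UTC: 6:27 AM + 10:00 = 4:27 PM on May 23.
Arrival in UTC: 11:12 PM + 7:00 = 6:12 AM on May 24.
Elapsed = 6:12 AM − 4:27 PM (+1 day) = 13 hours 45 minutes.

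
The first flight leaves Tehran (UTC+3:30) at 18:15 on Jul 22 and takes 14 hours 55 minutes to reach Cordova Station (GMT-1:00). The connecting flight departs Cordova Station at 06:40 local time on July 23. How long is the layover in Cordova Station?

2 hours

Convert departure to UTC: 18:15 − 3:30 = 14:45 UTC on Jul 22.
Add 14 hours 55 minutes flight time → 05:40 UTC (Jul 23).
Cordova Station is UTC−1:00, so local arrival = 05:40 − 1:00 = 04:40 on Jul 23.
Layover = 06:40 − 04:40 = 2 hours.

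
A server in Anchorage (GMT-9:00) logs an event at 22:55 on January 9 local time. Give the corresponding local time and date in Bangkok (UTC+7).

14:55 on Jan 10

In UTC: 22:55 + 9:00 = 07:55 on Jan 10.
Bangkok is UTC+7:00: 07:55 + 7:00 = 14:55 on Jan 10.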